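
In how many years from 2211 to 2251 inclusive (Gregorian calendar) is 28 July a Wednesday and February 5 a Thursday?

Check each year's weekday for 28 July and February 5:
  2211: Sun/Tue  2212: Tue/Wed  2213: Wed/Fri  2214: Thu/Sat  2215: Fri/Sun  2216: Sun/Mon  2217: Mon/Wed  2218: Tue/Thu  2219: Wed/Fri  2220: Fri/Sat  2221: Sat/Mon  2222: Sun/Tue  2223: Mon/Wed  2224: Wed/Thu ✓  …(13 more)…  2238: Sat/Mon  2239: Sun/Tue  2240: Tue/Wed  2241: Wed/Fri  2242: Thu/Sat  2243: Fri/Sun  2244: Sun/Mon  2245: Mon/Wed  2246: Tue/Thu  2247: Wed/Fri  2248: Fri/Sat  2249: Sat/Mon  2250: Sun/Tue  2251: Mon/Wed
Both conditions hold in: 2224 — 1.

1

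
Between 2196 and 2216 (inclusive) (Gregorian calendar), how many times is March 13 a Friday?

Track March 13's weekday year by year (advancing +1, or +2 across a Feb 29):
  2196: Sun  2197: Mon (+1)  2198: Tue (+1)  2199: Wed (+1)  2200: Thu (+1)
  2201: Fri (+1) ✓  2202: Sat (+1)  2203: Sun (+1)  2204: Tue (+2)  2205: Wed (+1)
  2206: Thu (+1)  2207: Fri (+1) ✓  2208: Sun (+2)  2209: Mon (+1)  2210: Tue (+1)
  2211: Wed (+1)  2212: Fri (+2) ✓  2213: Sat (+1)  2214: Sun (+1)  2215: Mon (+1)
  2216: Wed (+2)
Friday years: 2201, 2207, 2212 — 3 in total.

3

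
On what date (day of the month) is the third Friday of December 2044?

December 1, 2044 is a Thursday, so the first Friday is the 2nd.
The third Friday is 2 + 14 = 16.

16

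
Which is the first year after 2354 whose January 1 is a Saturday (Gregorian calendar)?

Jan 1 advances by 2 weekdays after a leap year and by 1 after a common year.
2354: Jan 1 is Friday.
2355: Saturday
2355 begins on a Saturday

2355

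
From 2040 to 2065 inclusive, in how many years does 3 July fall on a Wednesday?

4

Track 3 July's weekday year by year (advancing +1, or +2 across a Feb 29):
  2040: Tue  2041: Wed (+1) ✓  2042: Thu (+1)  2043: Fri (+1)  2044: Sun (+2)
  2045: Mon (+1)  2046: Tue (+1)  2047: Wed (+1) ✓  2048: Fri (+2)  2049: Sat (+1)
  2050: Sun (+1)  2051: Mon (+1)  2052: Wed (+2) ✓  2053: Thu (+1)  2054: Fri (+1)
  2055: Sat (+1)  2056: Mon (+2)  2057: Tue (+1)  2058: Wed (+1) ✓  2059: Thu (+1)
  2060: Sat (+2)  2061: Sun (+1)  2062: Mon (+1)  2063: Tue (+1)  2064: Thu (+2)
  2065: Fri (+1)
Wednesday years: 2041, 2047, 2052, 2058 — 4 in total.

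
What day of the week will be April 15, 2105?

Wednesday

January 1, 2105 is a Thursday.
April 15 is day 105 of the year, i.e. 104 days after Jan 1.
104 mod 7 = 6, so advance 6 weekdays from Thursday: Wednesday.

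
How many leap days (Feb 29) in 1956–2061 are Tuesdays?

4

Leap years in 1956–2061: 27 of them.
Feb 29 weekday advances by 5 (mod 7) from one leap year to the next four years later (or differs when a century non-leap intervenes).
Leap-day weekdays: 1956:Wed 1960:Mon 1964:Sat 1968:Thu 1972:Tue✓ 1976:Sun 1980:Fri 1984:Wed 1988:Mon 1992:Sat 1996:Thu 2000:Tue✓ 2004:Sun 2008:Fri 2012:Wed 2016:Mon 2020:Sat 2024:Thu 2028:Tue✓ 2032:Sun 2036:Fri 2040:Wed 2044:Mon 2048:Sat 2052:Thu 2056:Tue✓ 2060:Sun
Tuesday: 1972, 2000, 2028, 2056 → 4.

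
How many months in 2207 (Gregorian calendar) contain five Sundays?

4

A month of length L has five Sundays iff its first Sunday is on day ≤ L−28 (so day 1–3 in a 31-day month, 1–2 in a 30-day month, day 1 in a leap February).
Checking each month of 2207: Jan starts Thu (31d); Feb starts Sun (28d); Mar starts Sun (31d) ✓; Apr starts Wed (30d); May starts Fri (31d) ✓; Jun starts Mon (30d); Jul starts Wed (31d); Aug starts Sat (31d) ✓; Sep starts Tue (30d); Oct starts Thu (31d); Nov starts Sun (30d) ✓; Dec starts Tue (31d).
Five-Sunday months: March, May, August, November → 4.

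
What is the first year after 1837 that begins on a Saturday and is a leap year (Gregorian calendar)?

Jan 1 advances by 2 weekdays after a leap year and by 1 after a common year.
1837: Jan 1 is Sunday.
1838: Monday
1839: Tuesday
1840: Wednesday (leap)
1841: Friday
1842: Saturday
1843: Sunday
1844: Monday (leap)
1845: Wednesday
1846: Thursday
1847: Friday
1848: Saturday (leap)
1848 begins on a Saturday and is a leap year.

1848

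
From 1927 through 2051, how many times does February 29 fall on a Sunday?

4

Leap years in 1927–2051: 31 of them.
Feb 29 weekday advances by 5 (mod 7) from one leap year to the next four years later (or differs when a century non-leap intervenes).
Leap-day weekdays: 1928:Wed 1932:Mon 1936:Sat 1940:Thu 1944:Tue 1948:Sun✓ 1952:Fri 1956:Wed 1960:Mon 1964:Sat 1968:Thu 1972:Tue 1976:Sun✓ …(5 more)… 2000:Tue 2004:Sun✓ 2008:Fri 2012:Wed 2016:Mon 2020:Sat 2024:Thu 2028:Tue 2032:Sun✓ 2036:Fri 2040:Wed 2044:Mon 2048:Sat
Sunday: 1948, 1976, 2004, 2032 → 4.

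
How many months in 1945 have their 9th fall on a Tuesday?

Check the 9th of each month of 1945: Jan 9: Tue, Feb 9: Fri, Mar 9: Fri, Apr 9: Mon, May 9: Wed, Jun 9: Sat, Jul 9: Mon, Aug 9: Thu, Sep 9: Sun, Oct 9: Tue, Nov 9: Fri, Dec 9: Sun.
Tuesday occurs in January, October — 2 months.

2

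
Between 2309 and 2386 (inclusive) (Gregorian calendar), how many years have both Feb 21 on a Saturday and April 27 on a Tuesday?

Check each year's weekday for Feb 21 and April 27:
  2309: Sun/Tue  2310: Mon/Wed  2311: Tue/Thu  2312: Wed/Sat  2313: Fri/Sun  2314: Sat/Mon  2315: Sun/Tue  2316: Mon/Thu  2317: Wed/Fri  2318: Thu/Sat  2319: Fri/Sun  2320: Sat/Tue ✓  2321: Mon/Wed  2322: Tue/Thu  …(50 more)…  2373: Wed/Fri  2374: Thu/Sat  2375: Fri/Sun  2376: Sat/Tue ✓  2377: Mon/Wed  2378: Tue/Thu  2379: Wed/Fri  2380: Thu/Sun  2381: Sat/Mon  2382: Sun/Tue  2383: Mon/Wed  2384: Tue/Fri  2385: Thu/Sat  2386: Fri/Sun
Both conditions hold in: 2320, 2348, 2376 — 3.

3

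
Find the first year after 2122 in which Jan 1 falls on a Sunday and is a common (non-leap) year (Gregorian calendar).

2130

Jan 1 advances by 2 weekdays after a leap year and by 1 after a common year.
2122: Jan 1 is Thursday.
2123: Friday
2124: Saturday (leap)
2125: Monday
2126: Tuesday
2127: Wednesday
2128: Thursday (leap)
2129: Saturday
2130: Sunday
2130 begins on a Sunday and is a common year.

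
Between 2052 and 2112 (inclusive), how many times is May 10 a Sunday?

9

Track May 10's weekday year by year (advancing +1, or +2 across a Feb 29):
  2052: Fri  2053: Sat (+1)  2054: Sun (+1) ✓  2055: Mon (+1)  2056: Wed (+2)
  2057: Thu (+1)  2058: Fri (+1)  2059: Sat (+1)  2060: Mon (+2)  2061: Tue (+1)
  2062: Wed (+1)  2063: Thu (+1)  2064: Sat (+2)  2065: Sun (+1) ✓  … (33 more years) …
  2099: Sun (+1) ✓  2100: Mon (+1)  2101: Tue (+1)  2102: Wed (+1)  2103: Thu (+1)
  2104: Sat (+2)  2105: Sun (+1) ✓  2106: Mon (+1)  2107: Tue (+1)  2108: Thu (+2)
  2109: Fri (+1)  2110: Sat (+1)  2111: Sun (+1) ✓  2112: Tue (+2)
Sunday years: 2054, 2065, 2071, 2076, 2082, 2093, 2099, 2105, 2111 — 9 in total.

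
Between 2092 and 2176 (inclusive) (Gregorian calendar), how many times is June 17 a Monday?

12

Track June 17's weekday year by year (advancing +1, or +2 across a Feb 29):
  2092: Tue  2093: Wed (+1)  2094: Thu (+1)  2095: Fri (+1)  2096: Sun (+2)
  2097: Mon (+1) ✓  2098: Tue (+1)  2099: Wed (+1)  2100: Thu (+1)  2101: Fri (+1)
  2102: Sat (+1)  2103: Sun (+1)  2104: Tue (+2)  2105: Wed (+1)  … (57 more years) …
  2163: Fri (+1)  2164: Sun (+2)  2165: Mon (+1) ✓  2166: Tue (+1)  2167: Wed (+1)
  2168: Fri (+2)  2169: Sat (+1)  2170: Sun (+1)  2171: Mon (+1) ✓  2172: Wed (+2)
  2173: Thu (+1)  2174: Fri (+1)  2175: Sat (+1)  2176: Mon (+2) ✓
Monday years: 2097, 2109, 2115, 2120, 2126, 2137, 2143, 2148, 2154, 2165, 2171, 2176 — 12 in total.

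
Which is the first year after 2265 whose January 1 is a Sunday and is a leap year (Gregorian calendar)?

2288

Jan 1 advances by 2 weekdays after a leap year and by 1 after a common year.
2265: Jan 1 is Sunday.
2266: Monday
2267: Tuesday
2268: Wednesday (leap)
2269: Friday
2270: Saturday
2271: Sunday
2272: Monday (leap)
2273: Wednesday
2274: Thursday
2275: Friday
2276: Saturday (leap)
2277: Monday
2278: Tuesday
2279: Wednesday
2280: Thursday (leap)
2281: Saturday
2282: Sunday
2283: Monday
2284: Tuesday (leap)
2285: Thursday
2286: Friday
2287: Saturday
2288: Sunday (leap)
2288 begins on a Sunday and is a leap year.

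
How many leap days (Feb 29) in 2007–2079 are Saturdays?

Leap years in 2007–2079: 18 of them.
Feb 29 weekday advances by 5 (mod 7) from one leap year to the next four years later (or differs when a century non-leap intervenes).
Leap-day weekdays: 2008:Fri 2012:Wed 2016:Mon 2020:Sat✓ 2024:Thu 2028:Tue 2032:Sun 2036:Fri 2040:Wed 2044:Mon 2048:Sat✓ 2052:Thu 2056:Tue 2060:Sun 2064:Fri 2068:Wed 2072:Mon 2076:Sat✓
Saturday: 2020, 2048, 2076 → 3.

3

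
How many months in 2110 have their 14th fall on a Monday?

Check the 14th of each month of 2110: Jan 14: Tue, Feb 14: Fri, Mar 14: Fri, Apr 14: Mon, May 14: Wed, Jun 14: Sat, Jul 14: Mon, Aug 14: Thu, Sep 14: Sun, Oct 14: Tue, Nov 14: Fri, Dec 14: Sun.
Monday occurs in April, July — 2 months.

2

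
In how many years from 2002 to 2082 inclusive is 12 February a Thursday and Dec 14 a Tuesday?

Check each year's weekday for 12 February and Dec 14:
  2002: Tue/Sat  2003: Wed/Sun  2004: Thu/Tue ✓  2005: Sat/Wed  2006: Sun/Thu  2007: Mon/Fri  2008: Tue/Sun  2009: Thu/Mon  2010: Fri/Tue  2011: Sat/Wed  2012: Sun/Fri  2013: Tue/Sat  2014: Wed/Sun  2015: Thu/Mon  …(53 more)…  2069: Tue/Sat  2070: Wed/Sun  2071: Thu/Mon  2072: Fri/Wed  2073: Sun/Thu  2074: Mon/Fri  2075: Tue/Sat  2076: Wed/Mon  2077: Fri/Tue  2078: Sat/Wed  2079: Sun/Thu  2080: Mon/Sat  2081: Wed/Sun  2082: Thu/Mon
Both conditions hold in: 2004, 2032, 2060 — 3.

3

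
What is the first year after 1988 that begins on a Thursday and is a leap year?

2004

Jan 1 advances by 2 weekdays after a leap year and by 1 after a common year.
1988: Jan 1 is Friday (leap).
1989: Sunday
1990: Monday
1991: Tuesday
1992: Wednesday (leap)
1993: Friday
1994: Saturday
1995: Sunday
1996: Monday (leap)
1997: Wednesday
1998: Thursday
1999: Friday
2000: Saturday (leap)
2001: Monday
2002: Tuesday
2003: Wednesday
2004: Thursday (leap)
2004 begins on a Thursday and is a leap year.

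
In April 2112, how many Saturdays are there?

April 2112 has 30 days and begins on Friday.
The first Saturday is April 2.
Saturdays fall on 2, 9, 16, 23, 30 — that's 5.

5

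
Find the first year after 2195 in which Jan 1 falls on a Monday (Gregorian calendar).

Jan 1 advances by 2 weekdays after a leap year and by 1 after a common year.
2195: Jan 1 is Thursday.
2196: Friday (leap)
2197: Sunday
2198: Monday
2198 begins on a Monday

2198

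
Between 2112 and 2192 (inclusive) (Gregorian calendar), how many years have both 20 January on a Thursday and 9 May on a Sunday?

Check each year's weekday for 20 January and 9 May:
  2112: Wed/Mon  2113: Fri/Tue  2114: Sat/Wed  2115: Sun/Thu  2116: Mon/Sat  2117: Wed/Sun  2118: Thu/Mon  2119: Fri/Tue  2120: Sat/Thu  2121: Mon/Fri  2122: Tue/Sat  2123: Wed/Sun  2124: Thu/Tue  2125: Sat/Wed  …(53 more)…  2179: Wed/Sun  2180: Thu/Tue  2181: Sat/Wed  2182: Sun/Thu  2183: Mon/Fri  2184: Tue/Sun  2185: Thu/Mon  2186: Fri/Tue  2187: Sat/Wed  2188: Sun/Fri  2189: Tue/Sat  2190: Wed/Sun  2191: Thu/Mon  2192: Fri/Wed
Both conditions hold in: no year — 0.

0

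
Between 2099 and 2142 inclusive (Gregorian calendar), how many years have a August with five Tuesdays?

19

August has 31 days; it has five Tuesdays when Tuesday falls among the first (month-length − 28) days — i.e. when August 1 is one of Tuesday/Monday/Sunday.
August 1 by year: 2099:Sat 2100:Sun✓ 2101:Mon✓ 2102:Tue✓ 2103:Wed 2104:Fri 2105:Sat 2106:Sun✓ 2107:Mon✓ 2108:Wed 2109:Thu 2110:Fri 2111:Sat 2112:Mon✓ 2113:Tue✓ …(14 more)… 2128:Sun✓ 2129:Mon✓ 2130:Tue✓ 2131:Wed 2132:Fri 2133:Sat 2134:Sun✓ 2135:Mon✓ 2136:Wed 2137:Thu 2138:Fri 2139:Sat 2140:Mon✓ 2141:Tue✓ 2142:Wed
Years with five Tuesdays: 2100, 2101, 2102, 2106, 2107, 2112, 2113, 2117, 2118, 2119, 2123, 2124, 2128, 2129, 2130, 2134, 2135, 2140, 2141 → 19.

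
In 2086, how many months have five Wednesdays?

4

A month of length L has five Wednesdays iff its first Wednesday is on day ≤ L−28 (so day 1–3 in a 31-day month, 1–2 in a 30-day month, day 1 in a leap February).
Checking each month of 2086: Jan starts Tue (31d) ✓; Feb starts Fri (28d); Mar starts Fri (31d); Apr starts Mon (30d); May starts Wed (31d) ✓; Jun starts Sat (30d); Jul starts Mon (31d) ✓; Aug starts Thu (31d); Sep starts Sun (30d); Oct starts Tue (31d) ✓; Nov starts Fri (30d); Dec starts Sun (31d).
Five-Wednesday months: January, May, July, October → 4.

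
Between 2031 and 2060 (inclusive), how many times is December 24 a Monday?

4

Track December 24's weekday year by year (advancing +1, or +2 across a Feb 29):
  2031: Wed  2032: Fri (+2)  2033: Sat (+1)  2034: Sun (+1)  2035: Mon (+1) ✓
  2036: Wed (+2)  2037: Thu (+1)  2038: Fri (+1)  2039: Sat (+1)  2040: Mon (+2) ✓
  2041: Tue (+1)  2042: Wed (+1)  2043: Thu (+1)  2044: Sat (+2)  2045: Sun (+1)
  2046: Mon (+1) ✓  2047: Tue (+1)  2048: Thu (+2)  2049: Fri (+1)  2050: Sat (+1)
  2051: Sun (+1)  2052: Tue (+2)  2053: Wed (+1)  2054: Thu (+1)  2055: Fri (+1)
  2056: Sun (+2)  2057: Mon (+1) ✓  2058: Tue (+1)  2059: Wed (+1)  2060: Fri (+2)
Monday years: 2035, 2040, 2046, 2057 — 4 in total.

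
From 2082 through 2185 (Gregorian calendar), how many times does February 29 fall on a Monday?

Leap years in 2082–2185: 25 of them.
Feb 29 weekday advances by 5 (mod 7) from one leap year to the next four years later (or differs when a century non-leap intervenes).
Leap-day weekdays: 2084:Tue 2088:Sun 2092:Fri 2096:Wed 2104:Fri 2108:Wed 2112:Mon✓ 2116:Sat 2120:Thu 2124:Tue 2128:Sun 2132:Fri 2136:Wed 2140:Mon✓ 2144:Sat 2148:Thu 2152:Tue 2156:Sun 2160:Fri 2164:Wed 2168:Mon✓ 2172:Sat 2176:Thu 2180:Tue 2184:Sun
Monday: 2112, 2140, 2168 → 3.

3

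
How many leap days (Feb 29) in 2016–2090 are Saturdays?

Leap years in 2016–2090: 19 of them.
Feb 29 weekday advances by 5 (mod 7) from one leap year to the next four years later (or differs when a century non-leap intervenes).
Leap-day weekdays: 2016:Mon 2020:Sat✓ 2024:Thu 2028:Tue 2032:Sun 2036:Fri 2040:Wed 2044:Mon 2048:Sat✓ 2052:Thu 2056:Tue 2060:Sun 2064:Fri 2068:Wed 2072:Mon 2076:Sat✓ 2080:Thu 2084:Tue 2088:Sun
Saturday: 2020, 2048, 2076 → 3.

3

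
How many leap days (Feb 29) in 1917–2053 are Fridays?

5

Leap years in 1917–2053: 34 of them.
Feb 29 weekday advances by 5 (mod 7) from one leap year to the next four years later (or differs when a century non-leap intervenes).
Leap-day weekdays: 1920:Sun 1924:Fri✓ 1928:Wed 1932:Mon 1936:Sat 1940:Thu 1944:Tue 1948:Sun 1952:Fri✓ 1956:Wed 1960:Mon 1964:Sat 1968:Thu …(8 more)… 2004:Sun 2008:Fri✓ 2012:Wed 2016:Mon 2020:Sat 2024:Thu 2028:Tue 2032:Sun 2036:Fri✓ 2040:Wed 2044:Mon 2048:Sat 2052:Thu
Friday: 1924, 1952, 1980, 2008, 2036 → 5.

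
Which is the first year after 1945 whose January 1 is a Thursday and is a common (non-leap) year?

1953

Jan 1 advances by 2 weekdays after a leap year and by 1 after a common year.
1945: Jan 1 is Monday.
1946: Tuesday
1947: Wednesday
1948: Thursday (leap)
1949: Saturday
1950: Sunday
1951: Monday
1952: Tuesday (leap)
1953: Thursday
1953 begins on a Thursday and is a common year.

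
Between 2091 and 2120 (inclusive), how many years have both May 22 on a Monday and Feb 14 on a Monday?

0

Check each year's weekday for May 22 and Feb 14:
  2091: Tue/Wed  2092: Thu/Thu  2093: Fri/Sat  2094: Sat/Sun  2095: Sun/Mon  2096: Tue/Tue  2097: Wed/Thu  2098: Thu/Fri  2099: Fri/Sat  2100: Sat/Sun  2101: Sun/Mon  2102: Mon/Tue  2103: Tue/Wed  2104: Thu/Thu  2105: Fri/Sat  2106: Sat/Sun  2107: Sun/Mon  2108: Tue/Tue  2109: Wed/Thu  2110: Thu/Fri  2111: Fri/Sat  2112: Sun/Sun  2113: Mon/Tue  2114: Tue/Wed  2115: Wed/Thu  2116: Fri/Fri  2117: Sat/Sun  2118: Sun/Mon  2119: Mon/Tue  2120: Wed/Wed
Both conditions hold in: no year — 0.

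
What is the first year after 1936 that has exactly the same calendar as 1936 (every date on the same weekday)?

1964

Two years share a calendar iff Jan 1 falls on the same weekday and both are leap or both are common. 1936: Jan 1 is Wednesday, leap year.
1937: Jan 1 Friday, common
1938: Jan 1 Saturday, common
1939: Jan 1 Sunday, common
1940: Jan 1 Monday, leap
1941: Jan 1 Wednesday, common
1942: Jan 1 Thursday, common
1943: Jan 1 Friday, common
1944: Jan 1 Saturday, leap
1945: Jan 1 Monday, common
1946: Jan 1 Tuesday, common
1947: Jan 1 Wednesday, common
1948: Jan 1 Thursday, leap
1949: Jan 1 Saturday, common
1950: Jan 1 Sunday, common
1951: Jan 1 Monday, common
1952: Jan 1 Tuesday, leap
1953: Jan 1 Thursday, common
1954: Jan 1 Friday, common
1955: Jan 1 Saturday, common
1956: Jan 1 Sunday, leap
1957: Jan 1 Tuesday, common
1958: Jan 1 Wednesday, common
1959: Jan 1 Thursday, common
1960: Jan 1 Friday, leap
1961: Jan 1 Sunday, common
1962: Jan 1 Monday, common
1963: Jan 1 Tuesday, common
1964: Jan 1 Wednesday, leap
1964 matches on both conditions.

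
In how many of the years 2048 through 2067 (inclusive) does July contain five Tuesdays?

7

July has 31 days; it has five Tuesdays when Tuesday falls among the first (month-length − 28) days — i.e. when July 1 is one of Tuesday/Monday/Sunday.
July 1 by year: 2048:Wed 2049:Thu 2050:Fri 2051:Sat 2052:Mon✓ 2053:Tue✓ 2054:Wed 2055:Thu 2056:Sat 2057:Sun✓ 2058:Mon✓ 2059:Tue✓ 2060:Thu 2061:Fri 2062:Sat 2063:Sun✓ 2064:Tue✓ 2065:Wed 2066:Thu 2067:Fri
Years with five Tuesdays: 2052, 2053, 2057, 2058, 2059, 2063, 2064 → 7.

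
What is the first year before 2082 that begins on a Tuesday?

Jan 1 advances by 2 weekdays after a leap year and by 1 after a common year.
2082: Jan 1 is Thursday.
2081: Wednesday
2080: Monday (leap)
2079: Sunday
2078: Saturday
2077: Friday
2076: Wednesday (leap)
2075: Tuesday
2075 begins on a Tuesday

2075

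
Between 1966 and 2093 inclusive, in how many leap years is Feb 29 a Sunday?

Leap years in 1966–2093: 32 of them.
Feb 29 weekday advances by 5 (mod 7) from one leap year to the next four years later (or differs when a century non-leap intervenes).
Leap-day weekdays: 1968:Thu 1972:Tue 1976:Sun✓ 1980:Fri 1984:Wed 1988:Mon 1992:Sat 1996:Thu 2000:Tue 2004:Sun✓ 2008:Fri 2012:Wed 2016:Mon …(6 more)… 2044:Mon 2048:Sat 2052:Thu 2056:Tue 2060:Sun✓ 2064:Fri 2068:Wed 2072:Mon 2076:Sat 2080:Thu 2084:Tue 2088:Sun✓ 2092:Fri
Sunday: 1976, 2004, 2032, 2060, 2088 → 5.

5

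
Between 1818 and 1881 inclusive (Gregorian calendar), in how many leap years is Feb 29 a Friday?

2

Leap years in 1818–1881: 16 of them.
Feb 29 weekday advances by 5 (mod 7) from one leap year to the next four years later (or differs when a century non-leap intervenes).
Leap-day weekdays: 1820:Tue 1824:Sun 1828:Fri✓ 1832:Wed 1836:Mon 1840:Sat 1844:Thu 1848:Tue 1852:Sun 1856:Fri✓ 1860:Wed 1864:Mon 1868:Sat 1872:Thu 1876:Tue 1880:Sun
Friday: 1828, 1856 → 2.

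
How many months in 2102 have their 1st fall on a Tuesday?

1

Check the 1st of each month of 2102: Jan 1: Sun, Feb 1: Wed, Mar 1: Wed, Apr 1: Sat, May 1: Mon, Jun 1: Thu, Jul 1: Sat, Aug 1: Tue, Sep 1: Fri, Oct 1: Sun, Nov 1: Wed, Dec 1: Fri.
Tuesday occurs in August — 1 month.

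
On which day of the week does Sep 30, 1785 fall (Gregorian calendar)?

January 1, 1785 is a Saturday.
September 30 is day 273 of the year, i.e. 272 days after Jan 1.
272 mod 7 = 6, so advance 6 weekdays from Saturday: Friday.

Friday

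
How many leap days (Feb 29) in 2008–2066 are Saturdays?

Leap years in 2008–2066: 15 of them.
Feb 29 weekday advances by 5 (mod 7) from one leap year to the next four years later (or differs when a century non-leap intervenes).
Leap-day weekdays: 2008:Fri 2012:Wed 2016:Mon 2020:Sat✓ 2024:Thu 2028:Tue 2032:Sun 2036:Fri 2040:Wed 2044:Mon 2048:Sat✓ 2052:Thu 2056:Tue 2060:Sun 2064:Fri
Saturday: 2020, 2048 → 2.

2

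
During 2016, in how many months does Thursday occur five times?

4

A month of length L has five Thursdays iff its first Thursday is on day ≤ L−28 (so day 1–3 in a 31-day month, 1–2 in a 30-day month, day 1 in a leap February).
Checking each month of 2016: Jan starts Fri (31d); Feb starts Mon (29d); Mar starts Tue (31d) ✓; Apr starts Fri (30d); May starts Sun (31d); Jun starts Wed (30d) ✓; Jul starts Fri (31d); Aug starts Mon (31d); Sep starts Thu (30d) ✓; Oct starts Sat (31d); Nov starts Tue (30d); Dec starts Thu (31d) ✓.
Five-Thursday months: March, June, September, December → 4.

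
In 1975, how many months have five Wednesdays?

5

A month of length L has five Wednesdays iff its first Wednesday is on day ≤ L−28 (so day 1–3 in a 31-day month, 1–2 in a 30-day month, day 1 in a leap February).
Checking each month of 1975: Jan starts Wed (31d) ✓; Feb starts Sat (28d); Mar starts Sat (31d); Apr starts Tue (30d) ✓; May starts Thu (31d); Jun starts Sun (30d); Jul starts Tue (31d) ✓; Aug starts Fri (31d); Sep starts Mon (30d); Oct starts Wed (31d) ✓; Nov starts Sat (30d); Dec starts Mon (31d) ✓.
Five-Wednesday months: January, April, July, October, December → 5.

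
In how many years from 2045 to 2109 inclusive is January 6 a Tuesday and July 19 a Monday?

2

Check each year's weekday for January 6 and July 19:
  2045: Fri/Wed  2046: Sat/Thu  2047: Sun/Fri  2048: Mon/Sun  2049: Wed/Mon  2050: Thu/Tue  2051: Fri/Wed  2052: Sat/Fri  2053: Mon/Sat  2054: Tue/Sun  2055: Wed/Mon  2056: Thu/Wed  2057: Sat/Thu  2058: Sun/Fri  …(37 more)…  2096: Fri/Thu  2097: Sun/Fri  2098: Mon/Sat  2099: Tue/Sun  2100: Wed/Mon  2101: Thu/Tue  2102: Fri/Wed  2103: Sat/Thu  2104: Sun/Sat  2105: Tue/Sun  2106: Wed/Mon  2107: Thu/Tue  2108: Fri/Thu  2109: Sun/Fri
Both conditions hold in: 2060, 2088 — 2.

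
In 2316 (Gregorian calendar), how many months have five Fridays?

4

A month of length L has five Fridays iff its first Friday is on day ≤ L−28 (so day 1–3 in a 31-day month, 1–2 in a 30-day month, day 1 in a leap February).
Checking each month of 2316: Jan starts Sat (31d); Feb starts Tue (29d); Mar starts Wed (31d) ✓; Apr starts Sat (30d); May starts Mon (31d); Jun starts Thu (30d) ✓; Jul starts Sat (31d); Aug starts Tue (31d); Sep starts Fri (30d) ✓; Oct starts Sun (31d); Nov starts Wed (30d); Dec starts Fri (31d) ✓.
Five-Friday months: March, June, September, December → 4.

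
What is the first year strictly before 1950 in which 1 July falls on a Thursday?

From one year to the next, a fixed date's weekday advances by 1, or by 2 when a Feb 29 lies between the two dates.
1950: July 1 is Saturday.
1949: Friday (−1)
1948: Thursday (−1)
1 July falls on a Thursday in 1948.

1948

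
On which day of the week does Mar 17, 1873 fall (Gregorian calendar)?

January 1, 1873 is a Wednesday.
March 17 is day 76 of the year, i.e. 75 days after Jan 1.
75 mod 7 = 5, so advance 5 weekdays from Wednesday: Monday.

Monday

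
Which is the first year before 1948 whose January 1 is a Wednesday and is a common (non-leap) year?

Jan 1 advances by 2 weekdays after a leap year and by 1 after a common year.
1948: Jan 1 is Thursday (leap).
1947: Wednesday
1947 begins on a Wednesday and is a common year.

1947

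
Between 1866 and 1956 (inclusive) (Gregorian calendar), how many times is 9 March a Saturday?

13

Track 9 March's weekday year by year (advancing +1, or +2 across a Feb 29):
  1866: Fri  1867: Sat (+1) ✓  1868: Mon (+2)  1869: Tue (+1)  1870: Wed (+1)
  1871: Thu (+1)  1872: Sat (+2) ✓  1873: Sun (+1)  1874: Mon (+1)  1875: Tue (+1)
  1876: Thu (+2)  1877: Fri (+1)  1878: Sat (+1) ✓  1879: Sun (+1)  … (63 more years) …
  1943: Tue (+1)  1944: Thu (+2)  1945: Fri (+1)  1946: Sat (+1) ✓  1947: Sun (+1)
  1948: Tue (+2)  1949: Wed (+1)  1950: Thu (+1)  1951: Fri (+1)  1952: Sun (+2)
  1953: Mon (+1)  1954: Tue (+1)  1955: Wed (+1)  1956: Fri (+2)
Saturday years: 1867, 1872, 1878, 1889, 1895, 1901, 1907, 1912, 1918, 1929, 1935, 1940, 1946 — 13 in total.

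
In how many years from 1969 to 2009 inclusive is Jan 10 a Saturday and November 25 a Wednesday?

5

Check each year's weekday for Jan 10 and November 25:
  1969: Fri/Tue  1970: Sat/Wed ✓  1971: Sun/Thu  1972: Mon/Sat  1973: Wed/Sun  1974: Thu/Mon  1975: Fri/Tue  1976: Sat/Thu  1977: Mon/Fri  1978: Tue/Sat  1979: Wed/Sun  1980: Thu/Tue  1981: Sat/Wed ✓  1982: Sun/Thu  …(13 more)…  1996: Wed/Mon  1997: Fri/Tue  1998: Sat/Wed ✓  1999: Sun/Thu  2000: Mon/Sat  2001: Wed/Sun  2002: Thu/Mon  2003: Fri/Tue  2004: Sat/Thu  2005: Mon/Fri  2006: Tue/Sat  2007: Wed/Sun  2008: Thu/Tue  2009: Sat/Wed ✓
Both conditions hold in: 1970, 1981, 1987, 1998, 2009 — 5.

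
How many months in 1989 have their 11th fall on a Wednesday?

Check the 11th of each month of 1989: Jan 11: Wed, Feb 11: Sat, Mar 11: Sat, Apr 11: Tue, May 11: Thu, Jun 11: Sun, Jul 11: Tue, Aug 11: Fri, Sep 11: Mon, Oct 11: Wed, Nov 11: Sat, Dec 11: Mon.
Wednesday occurs in January, October — 2 months.

2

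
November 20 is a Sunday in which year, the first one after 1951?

From one year to the next, a fixed date's weekday advances by 1, or by 2 when a Feb 29 lies between the two dates.
1951: November 20 is Tuesday.
1952: Thursday (+2)
1953: Friday (+1)
1954: Saturday (+1)
1955: Sunday (+1)
November 20 falls on a Sunday in 1955.

1955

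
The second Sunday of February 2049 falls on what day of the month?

February 1, 2049 is a Monday, so the first Sunday is the 7th.
The second Sunday is 7 + 7 = 14.

14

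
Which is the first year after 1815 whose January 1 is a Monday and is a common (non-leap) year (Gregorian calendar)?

Jan 1 advances by 2 weekdays after a leap year and by 1 after a common year.
1815: Jan 1 is Sunday.
1816: Monday (leap)
1817: Wednesday
1818: Thursday
1819: Friday
1820: Saturday (leap)
1821: Monday
1821 begins on a Monday and is a common year.

1821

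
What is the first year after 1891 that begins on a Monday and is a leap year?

1912

Jan 1 advances by 2 weekdays after a leap year and by 1 after a common year.
1891: Jan 1 is Thursday.
1892: Friday (leap)
1893: Sunday
1894: Monday
1895: Tuesday
1896: Wednesday (leap)
1897: Friday
1898: Saturday
1899: Sunday
1900: Monday
1901: Tuesday
1902: Wednesday
1903: Thursday
1904: Friday (leap)
1905: Sunday
1906: Monday
1907: Tuesday
1908: Wednesday (leap)
1909: Friday
1910: Saturday
1911: Sunday
1912: Monday (leap)
1912 begins on a Monday and is a leap year.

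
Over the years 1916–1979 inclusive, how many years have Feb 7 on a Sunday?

Track Feb 7's weekday year by year (advancing +1, or +2 across a Feb 29):
  1916: Mon  1917: Wed (+2)  1918: Thu (+1)  1919: Fri (+1)  1920: Sat (+1)
  1921: Mon (+2)  1922: Tue (+1)  1923: Wed (+1)  1924: Thu (+1)  1925: Sat (+2)
  1926: Sun (+1) ✓  1927: Mon (+1)  1928: Tue (+1)  1929: Thu (+2)  … (36 more years) …
  1966: Mon (+1)  1967: Tue (+1)  1968: Wed (+1)  1969: Fri (+2)  1970: Sat (+1)
  1971: Sun (+1) ✓  1972: Mon (+1)  1973: Wed (+2)  1974: Thu (+1)  1975: Fri (+1)
  1976: Sat (+1)  1977: Mon (+2)  1978: Tue (+1)  1979: Wed (+1)
Sunday years: 1926, 1932, 1937, 1943, 1954, 1960, 1965, 1971 — 8 in total.

8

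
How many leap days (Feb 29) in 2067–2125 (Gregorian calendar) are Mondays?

Leap years in 2067–2125: 14 of them.
Feb 29 weekday advances by 5 (mod 7) from one leap year to the next four years later (or differs when a century non-leap intervenes).
Leap-day weekdays: 2068:Wed 2072:Mon✓ 2076:Sat 2080:Thu 2084:Tue 2088:Sun 2092:Fri 2096:Wed 2104:Fri 2108:Wed 2112:Mon✓ 2116:Sat 2120:Thu 2124:Tue
Monday: 2072, 2112 → 2.

2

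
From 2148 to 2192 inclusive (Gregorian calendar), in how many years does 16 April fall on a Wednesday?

Track 16 April's weekday year by year (advancing +1, or +2 across a Feb 29):
  2148: Tue  2149: Wed (+1) ✓  2150: Thu (+1)  2151: Fri (+1)  2152: Sun (+2)
  2153: Mon (+1)  2154: Tue (+1)  2155: Wed (+1) ✓  2156: Fri (+2)  2157: Sat (+1)
  2158: Sun (+1)  2159: Mon (+1)  2160: Wed (+2) ✓  2161: Thu (+1)  … (17 more years) …
  2179: Fri (+1)  2180: Sun (+2)  2181: Mon (+1)  2182: Tue (+1)  2183: Wed (+1) ✓
  2184: Fri (+2)  2185: Sat (+1)  2186: Sun (+1)  2187: Mon (+1)  2188: Wed (+2) ✓
  2189: Thu (+1)  2190: Fri (+1)  2191: Sat (+1)  2192: Mon (+2)
Wednesday years: 2149, 2155, 2160, 2166, 2177, 2183, 2188 — 7 in total.

7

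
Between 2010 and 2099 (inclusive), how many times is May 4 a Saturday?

Track May 4's weekday year by year (advancing +1, or +2 across a Feb 29):
  2010: Tue  2011: Wed (+1)  2012: Fri (+2)  2013: Sat (+1) ✓  2014: Sun (+1)
  2015: Mon (+1)  2016: Wed (+2)  2017: Thu (+1)  2018: Fri (+1)  2019: Sat (+1) ✓
  2020: Mon (+2)  2021: Tue (+1)  2022: Wed (+1)  2023: Thu (+1)  … (62 more years) …
  2086: Sat (+1) ✓  2087: Sun (+1)  2088: Tue (+2)  2089: Wed (+1)  2090: Thu (+1)
  2091: Fri (+1)  2092: Sun (+2)  2093: Mon (+1)  2094: Tue (+1)  2095: Wed (+1)
  2096: Fri (+2)  2097: Sat (+1) ✓  2098: Sun (+1)  2099: Mon (+1)
Saturday years: 2013, 2019, 2024, 2030, 2041, 2047, 2052, 2058, 2069, 2075, 2080, 2086, 2097 — 13 in total.

13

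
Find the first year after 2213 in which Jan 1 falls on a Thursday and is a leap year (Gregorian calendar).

2224

Jan 1 advances by 2 weekdays after a leap year and by 1 after a common year.
2213: Jan 1 is Friday.
2214: Saturday
2215: Sunday
2216: Monday (leap)
2217: Wednesday
2218: Thursday
2219: Friday
2220: Saturday (leap)
2221: Monday
2222: Tuesday
2223: Wednesday
2224: Thursday (leap)
2224 begins on a Thursday and is a leap year.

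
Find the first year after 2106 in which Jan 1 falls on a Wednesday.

2110

Jan 1 advances by 2 weekdays after a leap year and by 1 after a common year.
2106: Jan 1 is Friday.
2107: Saturday
2108: Sunday (leap)
2109: Tuesday
2110: Wednesday
2110 begins on a Wednesday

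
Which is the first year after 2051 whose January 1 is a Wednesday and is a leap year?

Jan 1 advances by 2 weekdays after a leap year and by 1 after a common year.
2051: Jan 1 is Sunday.
2052: Monday (leap)
2053: Wednesday
2054: Thursday
2055: Friday
2056: Saturday (leap)
2057: Monday
2058: Tuesday
2059: Wednesday
2060: Thursday (leap)
2061: Saturday
2062: Sunday
2063: Monday
2064: Tuesday (leap)
2065: Thursday
2066: Friday
2067: Saturday
2068: Sunday (leap)
2069: Tuesday
2070: Wednesday
2071: Thursday
2072: Friday (leap)
2073: Sunday
2074: Monday
2075: Tuesday
2076: Wednesday (leap)
2076 begins on a Wednesday and is a leap year.

2076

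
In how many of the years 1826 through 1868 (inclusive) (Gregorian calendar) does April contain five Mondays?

13

April has 30 days; it has five Mondays when Monday falls among the first (month-length − 28) days — i.e. when April 1 is one of Monday/Sunday.
April 1 by year: 1826:Sat 1827:Sun✓ 1828:Tue 1829:Wed 1830:Thu 1831:Fri 1832:Sun✓ 1833:Mon✓ 1834:Tue 1835:Wed 1836:Fri 1837:Sat 1838:Sun✓ 1839:Mon✓ 1840:Wed …(13 more)… 1854:Sat 1855:Sun✓ 1856:Tue 1857:Wed 1858:Thu 1859:Fri 1860:Sun✓ 1861:Mon✓ 1862:Tue 1863:Wed 1864:Fri 1865:Sat 1866:Sun✓ 1867:Mon✓ 1868:Wed
Years with five Mondays: 1827, 1832, 1833, 1838, 1839, 1844, 1849, 1850, 1855, 1860, 1861, 1866, 1867 → 13.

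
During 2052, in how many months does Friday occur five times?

A month of length L has five Fridays iff its first Friday is on day ≤ L−28 (so day 1–3 in a 31-day month, 1–2 in a 30-day month, day 1 in a leap February).
Checking each month of 2052: Jan starts Mon (31d); Feb starts Thu (29d); Mar starts Fri (31d) ✓; Apr starts Mon (30d); May starts Wed (31d) ✓; Jun starts Sat (30d); Jul starts Mon (31d); Aug starts Thu (31d) ✓; Sep starts Sun (30d); Oct starts Tue (31d); Nov starts Fri (30d) ✓; Dec starts Sun (31d).
Five-Friday months: March, May, August, November → 4.

4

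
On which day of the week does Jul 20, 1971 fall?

Tuesday

January 1, 1971 is a Friday.
July 20 is day 201 of the year, i.e. 200 days after Jan 1.
200 mod 7 = 4, so advance 4 weekdays from Friday: Tuesday.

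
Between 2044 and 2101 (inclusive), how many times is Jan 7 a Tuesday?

8

Track Jan 7's weekday year by year (advancing +1, or +2 across a Feb 29):
  2044: Thu  2045: Sat (+2)  2046: Sun (+1)  2047: Mon (+1)  2048: Tue (+1) ✓
  2049: Thu (+2)  2050: Fri (+1)  2051: Sat (+1)  2052: Sun (+1)  2053: Tue (+2) ✓
  2054: Wed (+1)  2055: Thu (+1)  2056: Fri (+1)  2057: Sun (+2)  … (30 more years) …
  2088: Wed (+1)  2089: Fri (+2)  2090: Sat (+1)  2091: Sun (+1)  2092: Mon (+1)
  2093: Wed (+2)  2094: Thu (+1)  2095: Fri (+1)  2096: Sat (+1)  2097: Mon (+2)
  2098: Tue (+1) ✓  2099: Wed (+1)  2100: Thu (+1)  2101: Fri (+1)
Tuesday years: 2048, 2053, 2059, 2070, 2076, 2081, 2087, 2098 — 8 in total.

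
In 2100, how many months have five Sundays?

4

A month of length L has five Sundays iff its first Sunday is on day ≤ L−28 (so day 1–3 in a 31-day month, 1–2 in a 30-day month, day 1 in a leap February).
Checking each month of 2100: Jan starts Fri (31d) ✓; Feb starts Mon (28d); Mar starts Mon (31d); Apr starts Thu (30d); May starts Sat (31d) ✓; Jun starts Tue (30d); Jul starts Thu (31d); Aug starts Sun (31d) ✓; Sep starts Wed (30d); Oct starts Fri (31d) ✓; Nov starts Mon (30d); Dec starts Wed (31d).
Five-Sunday months: January, May, August, October → 4.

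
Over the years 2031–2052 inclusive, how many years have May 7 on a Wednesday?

Track May 7's weekday year by year (advancing +1, or +2 across a Feb 29):
  2031: Wed ✓  2032: Fri (+2)  2033: Sat (+1)  2034: Sun (+1)  2035: Mon (+1)
  2036: Wed (+2) ✓  2037: Thu (+1)  2038: Fri (+1)  2039: Sat (+1)  2040: Mon (+2)
  2041: Tue (+1)  2042: Wed (+1) ✓  2043: Thu (+1)  2044: Sat (+2)  2045: Sun (+1)
  2046: Mon (+1)  2047: Tue (+1)  2048: Thu (+2)  2049: Fri (+1)  2050: Sat (+1)
  2051: Sun (+1)  2052: Tue (+2)
Wednesday years: 2031, 2036, 2042 — 3 in total.

3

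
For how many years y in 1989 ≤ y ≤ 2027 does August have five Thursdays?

17

August has 31 days; it has five Thursdays when Thursday falls among the first (month-length − 28) days — i.e. when August 1 is one of Thursday/Wednesday/Tuesday.
August 1 by year: 1989:Tue✓ 1990:Wed✓ 1991:Thu✓ 1992:Sat 1993:Sun 1994:Mon 1995:Tue✓ 1996:Thu✓ 1997:Fri 1998:Sat 1999:Sun 2000:Tue✓ 2001:Wed✓ 2002:Thu✓ 2003:Fri …(9 more)… 2013:Thu✓ 2014:Fri 2015:Sat 2016:Mon 2017:Tue✓ 2018:Wed✓ 2019:Thu✓ 2020:Sat 2021:Sun 2022:Mon 2023:Tue✓ 2024:Thu✓ 2025:Fri 2026:Sat 2027:Sun
Years with five Thursdays: 1989, 1990, 1991, 1995, 1996, 2000, 2001, 2002, 2006, 2007, 2012, 2013, 2017, 2018, 2019, 2023, 2024 → 17.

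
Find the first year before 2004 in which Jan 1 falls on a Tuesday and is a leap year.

Jan 1 advances by 2 weekdays after a leap year and by 1 after a common year.
2004: Jan 1 is Thursday (leap).
2003: Wednesday
2002: Tuesday
2001: Monday
2000: Saturday (leap)
1999: Friday
1998: Thursday
1997: Wednesday
1996: Monday (leap)
1995: Sunday
1994: Saturday
1993: Friday
1992: Wednesday (leap)
1991: Tuesday
1990: Monday
1989: Sunday
1988: Friday (leap)
1987: Thursday
1986: Wednesday
1985: Tuesday
1984: Sunday (leap)
1983: Saturday
1982: Friday
1981: Thursday
1980: Tuesday (leap)
1980 begins on a Tuesday and is a leap year.

1980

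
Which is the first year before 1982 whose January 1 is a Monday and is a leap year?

Jan 1 advances by 2 weekdays after a leap year and by 1 after a common year.
1982: Jan 1 is Friday.
1981: Thursday
1980: Tuesday (leap)
1979: Monday
1978: Sunday
1977: Saturday
1976: Thursday (leap)
1975: Wednesday
1974: Tuesday
1973: Monday
1972: Saturday (leap)
1971: Friday
1970: Thursday
1969: Wednesday
1968: Monday (leap)
1968 begins on a Monday and is a leap year.

1968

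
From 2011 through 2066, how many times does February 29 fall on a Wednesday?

Leap years in 2011–2066: 14 of them.
Feb 29 weekday advances by 5 (mod 7) from one leap year to the next four years later (or differs when a century non-leap intervenes).
Leap-day weekdays: 2012:Wed✓ 2016:Mon 2020:Sat 2024:Thu 2028:Tue 2032:Sun 2036:Fri 2040:Wed✓ 2044:Mon 2048:Sat 2052:Thu 2056:Tue 2060:Sun 2064:Fri
Wednesday: 2012, 2040 → 2.

2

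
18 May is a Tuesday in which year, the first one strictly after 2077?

2083

From one year to the next, a fixed date's weekday advances by 1, or by 2 when a Feb 29 lies between the two dates.
2077: May 18 is Tuesday.
2078: Wednesday (+1)
2079: Thursday (+1)
2080: Saturday (+2)
2081: Sunday (+1)
2082: Monday (+1)
2083: Tuesday (+1)
18 May falls on a Tuesday in 2083.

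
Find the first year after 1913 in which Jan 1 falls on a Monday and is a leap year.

Jan 1 advances by 2 weekdays after a leap year and by 1 after a common year.
1913: Jan 1 is Wednesday.
1914: Thursday
1915: Friday
1916: Saturday (leap)
1917: Monday
1918: Tuesday
1919: Wednesday
1920: Thursday (leap)
1921: Saturday
1922: Sunday
1923: Monday
1924: Tuesday (leap)
1925: Thursday
1926: Friday
1927: Saturday
1928: Sunday (leap)
1929: Tuesday
1930: Wednesday
1931: Thursday
1932: Friday (leap)
1933: Sunday
1934: Monday
1935: Tuesday
1936: Wednesday (leap)
1937: Friday
1938: Saturday
1939: Sunday
1940: Monday (leap)
1940 begins on a Monday and is a leap year.

1940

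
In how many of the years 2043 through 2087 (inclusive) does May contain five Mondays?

May has 31 days; it has five Mondays when Monday falls among the first (month-length − 28) days — i.e. when May 1 is one of Monday/Sunday/Saturday.
May 1 by year: 2043:Fri 2044:Sun✓ 2045:Mon✓ 2046:Tue 2047:Wed 2048:Fri 2049:Sat✓ 2050:Sun✓ 2051:Mon✓ 2052:Wed 2053:Thu 2054:Fri 2055:Sat✓ 2056:Mon✓ 2057:Tue …(15 more)… 2073:Mon✓ 2074:Tue 2075:Wed 2076:Fri 2077:Sat✓ 2078:Sun✓ 2079:Mon✓ 2080:Wed 2081:Thu 2082:Fri 2083:Sat✓ 2084:Mon✓ 2085:Tue 2086:Wed 2087:Thu
Years with five Mondays: 2044, 2045, 2049, 2050, 2051, 2055, 2056, 2060, 2061, 2062, 2066, 2067, 2072, 2073, 2077, 2078, 2079, 2083, 2084 → 19.

19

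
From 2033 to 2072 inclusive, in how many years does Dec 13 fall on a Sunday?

Track Dec 13's weekday year by year (advancing +1, or +2 across a Feb 29):
  2033: Tue  2034: Wed (+1)  2035: Thu (+1)  2036: Sat (+2)  2037: Sun (+1) ✓
  2038: Mon (+1)  2039: Tue (+1)  2040: Thu (+2)  2041: Fri (+1)  2042: Sat (+1)
  2043: Sun (+1) ✓  2044: Tue (+2)  2045: Wed (+1)  2046: Thu (+1)  … (12 more years) …
  2059: Sat (+1)  2060: Mon (+2)  2061: Tue (+1)  2062: Wed (+1)  2063: Thu (+1)
  2064: Sat (+2)  2065: Sun (+1) ✓  2066: Mon (+1)  2067: Tue (+1)  2068: Thu (+2)
  2069: Fri (+1)  2070: Sat (+1)  2071: Sun (+1) ✓  2072: Tue (+2)
Sunday years: 2037, 2043, 2048, 2054, 2065, 2071 — 6 in total.

6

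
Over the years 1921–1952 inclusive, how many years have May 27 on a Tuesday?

Track May 27's weekday year by year (advancing +1, or +2 across a Feb 29):
  1921: Fri  1922: Sat (+1)  1923: Sun (+1)  1924: Tue (+2) ✓  1925: Wed (+1)
  1926: Thu (+1)  1927: Fri (+1)  1928: Sun (+2)  1929: Mon (+1)  1930: Tue (+1) ✓
  1931: Wed (+1)  1932: Fri (+2)  1933: Sat (+1)  1934: Sun (+1)  … (4 more years) …
  1939: Sat (+1)  1940: Mon (+2)  1941: Tue (+1) ✓  1942: Wed (+1)  1943: Thu (+1)
  1944: Sat (+2)  1945: Sun (+1)  1946: Mon (+1)  1947: Tue (+1) ✓  1948: Thu (+2)
  1949: Fri (+1)  1950: Sat (+1)  1951: Sun (+1)  1952: Tue (+2) ✓
Tuesday years: 1924, 1930, 1941, 1947, 1952 — 5 in total.

5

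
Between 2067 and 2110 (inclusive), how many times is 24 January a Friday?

6

Track 24 January's weekday year by year (advancing +1, or +2 across a Feb 29):
  2067: Mon  2068: Tue (+1)  2069: Thu (+2)  2070: Fri (+1) ✓  2071: Sat (+1)
  2072: Sun (+1)  2073: Tue (+2)  2074: Wed (+1)  2075: Thu (+1)  2076: Fri (+1) ✓
  2077: Sun (+2)  2078: Mon (+1)  2079: Tue (+1)  2080: Wed (+1)  … (16 more years) …
  2097: Thu (+2)  2098: Fri (+1) ✓  2099: Sat (+1)  2100: Sun (+1)  2101: Mon (+1)
  2102: Tue (+1)  2103: Wed (+1)  2104: Thu (+1)  2105: Sat (+2)  2106: Sun (+1)
  2107: Mon (+1)  2108: Tue (+1)  2109: Thu (+2)  2110: Fri (+1) ✓
Friday years: 2070, 2076, 2081, 2087, 2098, 2110 — 6 in total.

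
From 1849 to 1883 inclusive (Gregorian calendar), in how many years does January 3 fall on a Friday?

Track January 3's weekday year by year (advancing +1, or +2 across a Feb 29):
  1849: Wed  1850: Thu (+1)  1851: Fri (+1) ✓  1852: Sat (+1)  1853: Mon (+2)
  1854: Tue (+1)  1855: Wed (+1)  1856: Thu (+1)  1857: Sat (+2)  1858: Sun (+1)
  1859: Mon (+1)  1860: Tue (+1)  1861: Thu (+2)  1862: Fri (+1) ✓  … (7 more years) …
  1870: Mon (+1)  1871: Tue (+1)  1872: Wed (+1)  1873: Fri (+2) ✓  1874: Sat (+1)
  1875: Sun (+1)  1876: Mon (+1)  1877: Wed (+2)  1878: Thu (+1)  1879: Fri (+1) ✓
  1880: Sat (+1)  1881: Mon (+2)  1882: Tue (+1)  1883: Wed (+1)
Friday years: 1851, 1862, 1868, 1873, 1879 — 5 in total.

5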